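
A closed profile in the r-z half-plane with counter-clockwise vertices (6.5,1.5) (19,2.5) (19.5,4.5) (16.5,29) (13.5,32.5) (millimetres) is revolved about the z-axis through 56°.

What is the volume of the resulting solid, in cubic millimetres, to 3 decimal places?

Profile (r,z), 5 vertices: (6.5,1.5) (19,2.5) (19.5,4.5) (16.5,29) (13.5,32.5)
edge 0: (6.5,1.5)→(19,2.5)  cross = 6.5·2.5 − 19·1.5 = -12.2500; (r_i+r_j)·cross = 25.5·-12.2500 = -312.3750
edge 1: (19,2.5)→(19.5,4.5)  cross = 19·4.5 − 19.5·2.5 = 36.7500; (r_i+r_j)·cross = 38.5·36.7500 = 1414.8750
edge 2: (19.5,4.5)→(16.5,29)  cross = 19.5·29 − 16.5·4.5 = 491.2500; (r_i+r_j)·cross = 36·491.2500 = 17685.0000
edge 3: (16.5,29)→(13.5,32.5)  cross = 16.5·32.5 − 13.5·29 = 144.7500; (r_i+r_j)·cross = 30·144.7500 = 4342.5000
edge 4: (13.5,32.5)→(6.5,1.5)  cross = 13.5·1.5 − 6.5·32.5 = -191.0000; (r_i+r_j)·cross = 20·-191.0000 = -3820.0000
Σcross = 469.5000 → A = |Σcross|/2 = 234.7500 mm²
Σ(r_i+r_j)·cross = 19310.0000 → first moment M = |Σ|/6 = 3218.3333
R_c = M/A = 3218.3333/234.7500 = 13.7096 mm
θ = 56° = 0.977384 rad
V = θ·R_c·A = 0.977384·13.7096·234.7500 = 3145.549 mm³

Volume = 3145.549 mm³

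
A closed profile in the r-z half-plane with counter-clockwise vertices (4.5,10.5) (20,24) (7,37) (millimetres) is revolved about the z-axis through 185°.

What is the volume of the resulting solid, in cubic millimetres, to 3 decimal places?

Volume = 6390.719 mm³

Profile (r,z), 3 vertices: (4.5,10.5) (20,24) (7,37)
edge 0: (4.5,10.5)→(20,24)  cross = 4.5·24 − 20·10.5 = -102.0000; (r_i+r_j)·cross = 24.5·-102.0000 = -2499.0000
edge 1: (20,24)→(7,37)  cross = 20·37 − 7·24 = 572.0000; (r_i+r_j)·cross = 27·572.0000 = 15444.0000
edge 2: (7,37)→(4.5,10.5)  cross = 7·10.5 − 4.5·37 = -93.0000; (r_i+r_j)·cross = 11.5·-93.0000 = -1069.5000
Σcross = 377.0000 → A = |Σcross|/2 = 188.5000 mm²
Σ(r_i+r_j)·cross = 11875.5000 → first moment M = |Σ|/6 = 1979.2500
R_c = M/A = 1979.2500/188.5000 = 10.5000 mm
θ = 185° = 3.228859 rad
V = θ·R_c·A = 3.228859·10.5000·188.5000 = 6390.719 mm³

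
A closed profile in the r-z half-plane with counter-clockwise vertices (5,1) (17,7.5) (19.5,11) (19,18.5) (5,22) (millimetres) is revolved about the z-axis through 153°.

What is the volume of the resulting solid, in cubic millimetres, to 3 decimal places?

Profile (r,z), 5 vertices: (5,1) (17,7.5) (19.5,11) (19,18.5) (5,22)
edge 0: (5,1)→(17,7.5)  cross = 5·7.5 − 17·1 = 20.5000; (r_i+r_j)·cross = 22·20.5000 = 451.0000
edge 1: (17,7.5)→(19.5,11)  cross = 17·11 − 19.5·7.5 = 40.7500; (r_i+r_j)·cross = 36.5·40.7500 = 1487.3750
edge 2: (19.5,11)→(19,18.5)  cross = 19.5·18.5 − 19·11 = 151.7500; (r_i+r_j)·cross = 38.5·151.7500 = 5842.3750
edge 3: (19,18.5)→(5,22)  cross = 19·22 − 5·18.5 = 325.5000; (r_i+r_j)·cross = 24·325.5000 = 7812.0000
edge 4: (5,22)→(5,1)  cross = 5·1 − 5·22 = -105.0000; (r_i+r_j)·cross = 10·-105.0000 = -1050.0000
Σcross = 433.5000 → A = |Σcross|/2 = 216.7500 mm²
Σ(r_i+r_j)·cross = 14542.7500 → first moment M = |Σ|/6 = 2423.7917
R_c = M/A = 2423.7917/216.7500 = 11.1824 mm
θ = 153° = 2.670354 rad
V = θ·R_c·A = 2.670354·11.1824·216.7500 = 6472.381 mm³

Volume = 6472.381 mm³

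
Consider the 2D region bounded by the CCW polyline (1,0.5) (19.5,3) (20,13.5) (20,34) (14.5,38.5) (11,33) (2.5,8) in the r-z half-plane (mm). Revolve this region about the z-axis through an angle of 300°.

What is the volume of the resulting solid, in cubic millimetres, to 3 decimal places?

Profile (r,z), 7 vertices: (1,0.5) (19.5,3) (20,13.5) (20,34) (14.5,38.5) (11,33) (2.5,8)
edge 0: (1,0.5)→(19.5,3)  cross = 1·3 − 19.5·0.5 = -6.7500; (r_i+r_j)·cross = 20.5·-6.7500 = -138.3750
edge 1: (19.5,3)→(20,13.5)  cross = 19.5·13.5 − 20·3 = 203.2500; (r_i+r_j)·cross = 39.5·203.2500 = 8028.3750
edge 2: (20,13.5)→(20,34)  cross = 20·34 − 20·13.5 = 410.0000; (r_i+r_j)·cross = 40·410.0000 = 16400.0000
edge 3: (20,34)→(14.5,38.5)  cross = 20·38.5 − 14.5·34 = 277.0000; (r_i+r_j)·cross = 34.5·277.0000 = 9556.5000
edge 4: (14.5,38.5)→(11,33)  cross = 14.5·33 − 11·38.5 = 55.0000; (r_i+r_j)·cross = 25.5·55.0000 = 1402.5000
edge 5: (11,33)→(2.5,8)  cross = 11·8 − 2.5·33 = 5.5000; (r_i+r_j)·cross = 13.5·5.5000 = 74.2500
edge 6: (2.5,8)→(1,0.5)  cross = 2.5·0.5 − 1·8 = -6.7500; (r_i+r_j)·cross = 3.5·-6.7500 = -23.6250
Σcross = 937.2500 → A = |Σcross|/2 = 468.6250 mm²
Σ(r_i+r_j)·cross = 35299.6250 → first moment M = |Σ|/6 = 5883.2708
R_c = M/A = 5883.2708/468.6250 = 12.5543 mm
θ = 300° = 5.235988 rad
V = θ·R_c·A = 5.235988·12.5543·468.6250 = 30804.734 mm³

Volume = 30804.734 mm³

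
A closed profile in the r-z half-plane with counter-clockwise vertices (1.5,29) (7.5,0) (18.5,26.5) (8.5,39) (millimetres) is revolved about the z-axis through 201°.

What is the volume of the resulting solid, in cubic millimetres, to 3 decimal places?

Profile (r,z), 4 vertices: (1.5,29) (7.5,0) (18.5,26.5) (8.5,39)
edge 0: (1.5,29)→(7.5,0)  cross = 1.5·0 − 7.5·29 = -217.5000; (r_i+r_j)·cross = 9·-217.5000 = -1957.5000
edge 1: (7.5,0)→(18.5,26.5)  cross = 7.5·26.5 − 18.5·0 = 198.7500; (r_i+r_j)·cross = 26·198.7500 = 5167.5000
edge 2: (18.5,26.5)→(8.5,39)  cross = 18.5·39 − 8.5·26.5 = 496.2500; (r_i+r_j)·cross = 27·496.2500 = 13398.7500
edge 3: (8.5,39)→(1.5,29)  cross = 8.5·29 − 1.5·39 = 188.0000; (r_i+r_j)·cross = 10·188.0000 = 1880.0000
Σcross = 665.5000 → A = |Σcross|/2 = 332.7500 mm²
Σ(r_i+r_j)·cross = 18488.7500 → first moment M = |Σ|/6 = 3081.4583
R_c = M/A = 3081.4583/332.7500 = 9.2606 mm
θ = 201° = 3.508112 rad
V = θ·R_c·A = 3.508112·9.2606·332.7500 = 10810.100 mm³

Volume = 10810.100 mm³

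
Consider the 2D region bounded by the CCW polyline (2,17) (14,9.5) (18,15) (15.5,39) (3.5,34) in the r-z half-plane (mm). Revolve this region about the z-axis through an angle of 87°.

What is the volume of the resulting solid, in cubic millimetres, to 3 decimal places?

Volume = 5275.301 mm³

Profile (r,z), 5 vertices: (2,17) (14,9.5) (18,15) (15.5,39) (3.5,34)
edge 0: (2,17)→(14,9.5)  cross = 2·9.5 − 14·17 = -219.0000; (r_i+r_j)·cross = 16·-219.0000 = -3504.0000
edge 1: (14,9.5)→(18,15)  cross = 14·15 − 18·9.5 = 39.0000; (r_i+r_j)·cross = 32·39.0000 = 1248.0000
edge 2: (18,15)→(15.5,39)  cross = 18·39 − 15.5·15 = 469.5000; (r_i+r_j)·cross = 33.5·469.5000 = 15728.2500
edge 3: (15.5,39)→(3.5,34)  cross = 15.5·34 − 3.5·39 = 390.5000; (r_i+r_j)·cross = 19·390.5000 = 7419.5000
edge 4: (3.5,34)→(2,17)  cross = 3.5·17 − 2·34 = -8.5000; (r_i+r_j)·cross = 5.5·-8.5000 = -46.7500
Σcross = 671.5000 → A = |Σcross|/2 = 335.7500 mm²
Σ(r_i+r_j)·cross = 20845.0000 → first moment M = |Σ|/6 = 3474.1667
R_c = M/A = 3474.1667/335.7500 = 10.3475 mm
θ = 87° = 1.518436 rad
V = θ·R_c·A = 1.518436·10.3475·335.7500 = 5275.301 mm³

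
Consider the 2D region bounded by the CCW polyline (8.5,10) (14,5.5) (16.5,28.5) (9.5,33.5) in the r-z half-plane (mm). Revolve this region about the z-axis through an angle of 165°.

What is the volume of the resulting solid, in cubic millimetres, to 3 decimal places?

Volume = 5385.213 mm³

Profile (r,z), 4 vertices: (8.5,10) (14,5.5) (16.5,28.5) (9.5,33.5)
edge 0: (8.5,10)→(14,5.5)  cross = 8.5·5.5 − 14·10 = -93.2500; (r_i+r_j)·cross = 22.5·-93.2500 = -2098.1250
edge 1: (14,5.5)→(16.5,28.5)  cross = 14·28.5 − 16.5·5.5 = 308.2500; (r_i+r_j)·cross = 30.5·308.2500 = 9401.6250
edge 2: (16.5,28.5)→(9.5,33.5)  cross = 16.5·33.5 − 9.5·28.5 = 282.0000; (r_i+r_j)·cross = 26·282.0000 = 7332.0000
edge 3: (9.5,33.5)→(8.5,10)  cross = 9.5·10 − 8.5·33.5 = -189.7500; (r_i+r_j)·cross = 18·-189.7500 = -3415.5000
Σcross = 307.2500 → A = |Σcross|/2 = 153.6250 mm²
Σ(r_i+r_j)·cross = 11220.0000 → first moment M = |Σ|/6 = 1870.0000
R_c = M/A = 1870.0000/153.6250 = 12.1725 mm
θ = 165° = 2.879793 rad
V = θ·R_c·A = 2.879793·12.1725·153.6250 = 5385.213 mm³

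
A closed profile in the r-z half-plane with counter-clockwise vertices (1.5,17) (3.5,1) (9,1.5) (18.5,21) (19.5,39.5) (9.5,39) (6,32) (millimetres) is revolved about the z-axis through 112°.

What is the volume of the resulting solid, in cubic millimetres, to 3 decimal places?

Profile (r,z), 7 vertices: (1.5,17) (3.5,1) (9,1.5) (18.5,21) (19.5,39.5) (9.5,39) (6,32)
edge 0: (1.5,17)→(3.5,1)  cross = 1.5·1 − 3.5·17 = -58.0000; (r_i+r_j)·cross = 5·-58.0000 = -290.0000
edge 1: (3.5,1)→(9,1.5)  cross = 3.5·1.5 − 9·1 = -3.7500; (r_i+r_j)·cross = 12.5·-3.7500 = -46.8750
edge 2: (9,1.5)→(18.5,21)  cross = 9·21 − 18.5·1.5 = 161.2500; (r_i+r_j)·cross = 27.5·161.2500 = 4434.3750
edge 3: (18.5,21)→(19.5,39.5)  cross = 18.5·39.5 − 19.5·21 = 321.2500; (r_i+r_j)·cross = 38·321.2500 = 12207.5000
edge 4: (19.5,39.5)→(9.5,39)  cross = 19.5·39 − 9.5·39.5 = 385.2500; (r_i+r_j)·cross = 29·385.2500 = 11172.2500
edge 5: (9.5,39)→(6,32)  cross = 9.5·32 − 6·39 = 70.0000; (r_i+r_j)·cross = 15.5·70.0000 = 1085.0000
edge 6: (6,32)→(1.5,17)  cross = 6·17 − 1.5·32 = 54.0000; (r_i+r_j)·cross = 7.5·54.0000 = 405.0000
Σcross = 930.0000 → A = |Σcross|/2 = 465.0000 mm²
Σ(r_i+r_j)·cross = 28967.2500 → first moment M = |Σ|/6 = 4827.8750
R_c = M/A = 4827.8750/465.0000 = 10.3825 mm
θ = 112° = 1.954769 rad
V = θ·R_c·A = 1.954769·10.3825·465.0000 = 9437.379 mm³

Volume = 9437.379 mm³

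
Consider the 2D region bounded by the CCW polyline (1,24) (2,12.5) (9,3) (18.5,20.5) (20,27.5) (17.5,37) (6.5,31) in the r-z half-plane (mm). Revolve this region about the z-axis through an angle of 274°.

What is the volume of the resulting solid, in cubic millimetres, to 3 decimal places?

Profile (r,z), 7 vertices: (1,24) (2,12.5) (9,3) (18.5,20.5) (20,27.5) (17.5,37) (6.5,31)
edge 0: (1,24)→(2,12.5)  cross = 1·12.5 − 2·24 = -35.5000; (r_i+r_j)·cross = 3·-35.5000 = -106.5000
edge 1: (2,12.5)→(9,3)  cross = 2·3 − 9·12.5 = -106.5000; (r_i+r_j)·cross = 11·-106.5000 = -1171.5000
edge 2: (9,3)→(18.5,20.5)  cross = 9·20.5 − 18.5·3 = 129.0000; (r_i+r_j)·cross = 27.5·129.0000 = 3547.5000
edge 3: (18.5,20.5)→(20,27.5)  cross = 18.5·27.5 − 20·20.5 = 98.7500; (r_i+r_j)·cross = 38.5·98.7500 = 3801.8750
edge 4: (20,27.5)→(17.5,37)  cross = 20·37 − 17.5·27.5 = 258.7500; (r_i+r_j)·cross = 37.5·258.7500 = 9703.1250
edge 5: (17.5,37)→(6.5,31)  cross = 17.5·31 − 6.5·37 = 302.0000; (r_i+r_j)·cross = 24·302.0000 = 7248.0000
edge 6: (6.5,31)→(1,24)  cross = 6.5·24 − 1·31 = 125.0000; (r_i+r_j)·cross = 7.5·125.0000 = 937.5000
Σcross = 771.5000 → A = |Σcross|/2 = 385.7500 mm²
Σ(r_i+r_j)·cross = 23960.0000 → first moment M = |Σ|/6 = 3993.3333
R_c = M/A = 3993.3333/385.7500 = 10.3521 mm
θ = 274° = 4.782202 rad
V = θ·R_c·A = 4.782202·10.3521·385.7500 = 19096.927 mm³

Volume = 19096.927 mm³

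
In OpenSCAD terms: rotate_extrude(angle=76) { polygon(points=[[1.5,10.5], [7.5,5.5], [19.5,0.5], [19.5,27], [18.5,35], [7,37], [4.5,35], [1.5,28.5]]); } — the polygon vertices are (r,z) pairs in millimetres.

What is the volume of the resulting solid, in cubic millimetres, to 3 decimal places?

Volume = 7994.460 mm³

Profile (r,z), 8 vertices: (1.5,10.5) (7.5,5.5) (19.5,0.5) (19.5,27) (18.5,35) (7,37) (4.5,35) (1.5,28.5)
edge 0: (1.5,10.5)→(7.5,5.5)  cross = 1.5·5.5 − 7.5·10.5 = -70.5000; (r_i+r_j)·cross = 9·-70.5000 = -634.5000
edge 1: (7.5,5.5)→(19.5,0.5)  cross = 7.5·0.5 − 19.5·5.5 = -103.5000; (r_i+r_j)·cross = 27·-103.5000 = -2794.5000
edge 2: (19.5,0.5)→(19.5,27)  cross = 19.5·27 − 19.5·0.5 = 516.7500; (r_i+r_j)·cross = 39·516.7500 = 20153.2500
edge 3: (19.5,27)→(18.5,35)  cross = 19.5·35 − 18.5·27 = 183.0000; (r_i+r_j)·cross = 38·183.0000 = 6954.0000
edge 4: (18.5,35)→(7,37)  cross = 18.5·37 − 7·35 = 439.5000; (r_i+r_j)·cross = 25.5·439.5000 = 11207.2500
edge 5: (7,37)→(4.5,35)  cross = 7·35 − 4.5·37 = 78.5000; (r_i+r_j)·cross = 11.5·78.5000 = 902.7500
edge 6: (4.5,35)→(1.5,28.5)  cross = 4.5·28.5 − 1.5·35 = 75.7500; (r_i+r_j)·cross = 6·75.7500 = 454.5000
edge 7: (1.5,28.5)→(1.5,10.5)  cross = 1.5·10.5 − 1.5·28.5 = -27.0000; (r_i+r_j)·cross = 3·-27.0000 = -81.0000
Σcross = 1092.5000 → A = |Σcross|/2 = 546.2500 mm²
Σ(r_i+r_j)·cross = 36161.7500 → first moment M = |Σ|/6 = 6026.9583
R_c = M/A = 6026.9583/546.2500 = 11.0333 mm
θ = 76° = 1.326450 rad
V = θ·R_c·A = 1.326450·11.0333·546.2500 = 7994.460 mm³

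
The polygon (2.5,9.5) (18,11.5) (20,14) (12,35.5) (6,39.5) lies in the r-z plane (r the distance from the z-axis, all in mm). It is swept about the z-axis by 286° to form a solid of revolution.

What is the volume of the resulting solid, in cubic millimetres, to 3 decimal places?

Profile (r,z), 5 vertices: (2.5,9.5) (18,11.5) (20,14) (12,35.5) (6,39.5)
edge 0: (2.5,9.5)→(18,11.5)  cross = 2.5·11.5 − 18·9.5 = -142.2500; (r_i+r_j)·cross = 20.5·-142.2500 = -2916.1250
edge 1: (18,11.5)→(20,14)  cross = 18·14 − 20·11.5 = 22.0000; (r_i+r_j)·cross = 38·22.0000 = 836.0000
edge 2: (20,14)→(12,35.5)  cross = 20·35.5 − 12·14 = 542.0000; (r_i+r_j)·cross = 32·542.0000 = 17344.0000
edge 3: (12,35.5)→(6,39.5)  cross = 12·39.5 − 6·35.5 = 261.0000; (r_i+r_j)·cross = 18·261.0000 = 4698.0000
edge 4: (6,39.5)→(2.5,9.5)  cross = 6·9.5 − 2.5·39.5 = -41.7500; (r_i+r_j)·cross = 8.5·-41.7500 = -354.8750
Σcross = 641.0000 → A = |Σcross|/2 = 320.5000 mm²
Σ(r_i+r_j)·cross = 19607.0000 → first moment M = |Σ|/6 = 3267.8333
R_c = M/A = 3267.8333/320.5000 = 10.1960 mm
θ = 286° = 4.991642 rad
V = θ·R_c·A = 4.991642·10.1960·320.5000 = 16311.853 mm³

Volume = 16311.853 mm³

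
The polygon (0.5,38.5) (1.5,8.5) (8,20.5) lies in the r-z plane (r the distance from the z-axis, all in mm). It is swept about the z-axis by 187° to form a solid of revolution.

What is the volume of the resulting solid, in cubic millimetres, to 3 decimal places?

Profile (r,z), 3 vertices: (0.5,38.5) (1.5,8.5) (8,20.5)
edge 0: (0.5,38.5)→(1.5,8.5)  cross = 0.5·8.5 − 1.5·38.5 = -53.5000; (r_i+r_j)·cross = 2·-53.5000 = -107.0000
edge 1: (1.5,8.5)→(8,20.5)  cross = 1.5·20.5 − 8·8.5 = -37.2500; (r_i+r_j)·cross = 9.5·-37.2500 = -353.8750
edge 2: (8,20.5)→(0.5,38.5)  cross = 8·38.5 − 0.5·20.5 = 297.7500; (r_i+r_j)·cross = 8.5·297.7500 = 2530.8750
Σcross = 207.0000 → A = |Σcross|/2 = 103.5000 mm²
Σ(r_i+r_j)·cross = 2070.0000 → first moment M = |Σ|/6 = 345.0000
R_c = M/A = 345.0000/103.5000 = 3.3333 mm
θ = 187° = 3.263766 rad
V = θ·R_c·A = 3.263766·3.3333·103.5000 = 1125.999 mm³

Volume = 1125.999 mm³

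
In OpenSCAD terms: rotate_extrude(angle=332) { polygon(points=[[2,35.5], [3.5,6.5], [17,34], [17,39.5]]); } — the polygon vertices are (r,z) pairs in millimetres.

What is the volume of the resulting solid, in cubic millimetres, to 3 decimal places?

Volume = 12271.650 mm³

Profile (r,z), 4 vertices: (2,35.5) (3.5,6.5) (17,34) (17,39.5)
edge 0: (2,35.5)→(3.5,6.5)  cross = 2·6.5 − 3.5·35.5 = -111.2500; (r_i+r_j)·cross = 5.5·-111.2500 = -611.8750
edge 1: (3.5,6.5)→(17,34)  cross = 3.5·34 − 17·6.5 = 8.5000; (r_i+r_j)·cross = 20.5·8.5000 = 174.2500
edge 2: (17,34)→(17,39.5)  cross = 17·39.5 − 17·34 = 93.5000; (r_i+r_j)·cross = 34·93.5000 = 3179.0000
edge 3: (17,39.5)→(2,35.5)  cross = 17·35.5 − 2·39.5 = 524.5000; (r_i+r_j)·cross = 19·524.5000 = 9965.5000
Σcross = 515.2500 → A = |Σcross|/2 = 257.6250 mm²
Σ(r_i+r_j)·cross = 12706.8750 → first moment M = |Σ|/6 = 2117.8125
R_c = M/A = 2117.8125/257.6250 = 8.2205 mm
θ = 332° = 5.794493 rad
V = θ·R_c·A = 5.794493·8.2205·257.6250 = 12271.650 mm³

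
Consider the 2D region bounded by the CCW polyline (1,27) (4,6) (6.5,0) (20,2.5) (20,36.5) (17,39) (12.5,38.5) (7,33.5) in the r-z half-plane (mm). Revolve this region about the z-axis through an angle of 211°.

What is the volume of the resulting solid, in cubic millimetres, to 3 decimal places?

Volume = 25590.391 mm³

Profile (r,z), 8 vertices: (1,27) (4,6) (6.5,0) (20,2.5) (20,36.5) (17,39) (12.5,38.5) (7,33.5)
edge 0: (1,27)→(4,6)  cross = 1·6 − 4·27 = -102.0000; (r_i+r_j)·cross = 5·-102.0000 = -510.0000
edge 1: (4,6)→(6.5,0)  cross = 4·0 − 6.5·6 = -39.0000; (r_i+r_j)·cross = 10.5·-39.0000 = -409.5000
edge 2: (6.5,0)→(20,2.5)  cross = 6.5·2.5 − 20·0 = 16.2500; (r_i+r_j)·cross = 26.5·16.2500 = 430.6250
edge 3: (20,2.5)→(20,36.5)  cross = 20·36.5 − 20·2.5 = 680.0000; (r_i+r_j)·cross = 40·680.0000 = 27200.0000
edge 4: (20,36.5)→(17,39)  cross = 20·39 − 17·36.5 = 159.5000; (r_i+r_j)·cross = 37·159.5000 = 5901.5000
edge 5: (17,39)→(12.5,38.5)  cross = 17·38.5 − 12.5·39 = 167.0000; (r_i+r_j)·cross = 29.5·167.0000 = 4926.5000
edge 6: (12.5,38.5)→(7,33.5)  cross = 12.5·33.5 − 7·38.5 = 149.2500; (r_i+r_j)·cross = 19.5·149.2500 = 2910.3750
edge 7: (7,33.5)→(1,27)  cross = 7·27 − 1·33.5 = 155.5000; (r_i+r_j)·cross = 8·155.5000 = 1244.0000
Σcross = 1186.5000 → A = |Σcross|/2 = 593.2500 mm²
Σ(r_i+r_j)·cross = 41693.5000 → first moment M = |Σ|/6 = 6948.9167
R_c = M/A = 6948.9167/593.2500 = 11.7133 mm
θ = 211° = 3.682645 rad
V = θ·R_c·A = 3.682645·11.7133·593.2500 = 25590.391 mm³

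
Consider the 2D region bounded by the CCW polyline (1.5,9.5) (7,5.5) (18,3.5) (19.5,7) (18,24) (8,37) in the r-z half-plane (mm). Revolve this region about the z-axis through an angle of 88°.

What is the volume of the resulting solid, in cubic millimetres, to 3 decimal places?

Volume = 6438.386 mm³

Profile (r,z), 6 vertices: (1.5,9.5) (7,5.5) (18,3.5) (19.5,7) (18,24) (8,37)
edge 0: (1.5,9.5)→(7,5.5)  cross = 1.5·5.5 − 7·9.5 = -58.2500; (r_i+r_j)·cross = 8.5·-58.2500 = -495.1250
edge 1: (7,5.5)→(18,3.5)  cross = 7·3.5 − 18·5.5 = -74.5000; (r_i+r_j)·cross = 25·-74.5000 = -1862.5000
edge 2: (18,3.5)→(19.5,7)  cross = 18·7 − 19.5·3.5 = 57.7500; (r_i+r_j)·cross = 37.5·57.7500 = 2165.6250
edge 3: (19.5,7)→(18,24)  cross = 19.5·24 − 18·7 = 342.0000; (r_i+r_j)·cross = 37.5·342.0000 = 12825.0000
edge 4: (18,24)→(8,37)  cross = 18·37 − 8·24 = 474.0000; (r_i+r_j)·cross = 26·474.0000 = 12324.0000
edge 5: (8,37)→(1.5,9.5)  cross = 8·9.5 − 1.5·37 = 20.5000; (r_i+r_j)·cross = 9.5·20.5000 = 194.7500
Σcross = 761.5000 → A = |Σcross|/2 = 380.7500 mm²
Σ(r_i+r_j)·cross = 25151.7500 → first moment M = |Σ|/6 = 4191.9583
R_c = M/A = 4191.9583/380.7500 = 11.0097 mm
θ = 88° = 1.535890 rad
V = θ·R_c·A = 1.535890·11.0097·380.7500 = 6438.386 mm³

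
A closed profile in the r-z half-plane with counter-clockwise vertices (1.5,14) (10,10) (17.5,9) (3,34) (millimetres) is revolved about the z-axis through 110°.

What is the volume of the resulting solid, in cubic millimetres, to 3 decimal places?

Volume = 2504.940 mm³

Profile (r,z), 4 vertices: (1.5,14) (10,10) (17.5,9) (3,34)
edge 0: (1.5,14)→(10,10)  cross = 1.5·10 − 10·14 = -125.0000; (r_i+r_j)·cross = 11.5·-125.0000 = -1437.5000
edge 1: (10,10)→(17.5,9)  cross = 10·9 − 17.5·10 = -85.0000; (r_i+r_j)·cross = 27.5·-85.0000 = -2337.5000
edge 2: (17.5,9)→(3,34)  cross = 17.5·34 − 3·9 = 568.0000; (r_i+r_j)·cross = 20.5·568.0000 = 11644.0000
edge 3: (3,34)→(1.5,14)  cross = 3·14 − 1.5·34 = -9.0000; (r_i+r_j)·cross = 4.5·-9.0000 = -40.5000
Σcross = 349.0000 → A = |Σcross|/2 = 174.5000 mm²
Σ(r_i+r_j)·cross = 7828.5000 → first moment M = |Σ|/6 = 1304.7500
R_c = M/A = 1304.7500/174.5000 = 7.4771 mm
θ = 110° = 1.919862 rad
V = θ·R_c·A = 1.919862·7.4771·174.5000 = 2504.940 mm³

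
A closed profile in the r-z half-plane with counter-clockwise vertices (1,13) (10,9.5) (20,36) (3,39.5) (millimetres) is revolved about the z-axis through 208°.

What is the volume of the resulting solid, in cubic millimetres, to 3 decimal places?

Profile (r,z), 4 vertices: (1,13) (10,9.5) (20,36) (3,39.5)
edge 0: (1,13)→(10,9.5)  cross = 1·9.5 − 10·13 = -120.5000; (r_i+r_j)·cross = 11·-120.5000 = -1325.5000
edge 1: (10,9.5)→(20,36)  cross = 10·36 − 20·9.5 = 170.0000; (r_i+r_j)·cross = 30·170.0000 = 5100.0000
edge 2: (20,36)→(3,39.5)  cross = 20·39.5 − 3·36 = 682.0000; (r_i+r_j)·cross = 23·682.0000 = 15686.0000
edge 3: (3,39.5)→(1,13)  cross = 3·13 − 1·39.5 = -0.5000; (r_i+r_j)·cross = 4·-0.5000 = -2.0000
Σcross = 731.0000 → A = |Σcross|/2 = 365.5000 mm²
Σ(r_i+r_j)·cross = 19458.5000 → first moment M = |Σ|/6 = 3243.0833
R_c = M/A = 3243.0833/365.5000 = 8.8730 mm
θ = 208° = 3.630285 rad
V = θ·R_c·A = 3.630285·8.8730·365.5000 = 11773.316 mm³

Volume = 11773.316 mm³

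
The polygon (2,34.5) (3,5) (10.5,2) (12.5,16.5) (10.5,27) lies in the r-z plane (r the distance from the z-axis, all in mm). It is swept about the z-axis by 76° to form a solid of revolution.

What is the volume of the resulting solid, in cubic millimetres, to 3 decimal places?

Volume = 2198.674 mm³

Profile (r,z), 5 vertices: (2,34.5) (3,5) (10.5,2) (12.5,16.5) (10.5,27)
edge 0: (2,34.5)→(3,5)  cross = 2·5 − 3·34.5 = -93.5000; (r_i+r_j)·cross = 5·-93.5000 = -467.5000
edge 1: (3,5)→(10.5,2)  cross = 3·2 − 10.5·5 = -46.5000; (r_i+r_j)·cross = 13.5·-46.5000 = -627.7500
edge 2: (10.5,2)→(12.5,16.5)  cross = 10.5·16.5 − 12.5·2 = 148.2500; (r_i+r_j)·cross = 23·148.2500 = 3409.7500
edge 3: (12.5,16.5)→(10.5,27)  cross = 12.5·27 − 10.5·16.5 = 164.2500; (r_i+r_j)·cross = 23·164.2500 = 3777.7500
edge 4: (10.5,27)→(2,34.5)  cross = 10.5·34.5 − 2·27 = 308.2500; (r_i+r_j)·cross = 12.5·308.2500 = 3853.1250
Σcross = 480.7500 → A = |Σcross|/2 = 240.3750 mm²
Σ(r_i+r_j)·cross = 9945.3750 → first moment M = |Σ|/6 = 1657.5625
R_c = M/A = 1657.5625/240.3750 = 6.8957 mm
θ = 76° = 1.326450 rad
V = θ·R_c·A = 1.326450·6.8957·240.3750 = 2198.674 mm³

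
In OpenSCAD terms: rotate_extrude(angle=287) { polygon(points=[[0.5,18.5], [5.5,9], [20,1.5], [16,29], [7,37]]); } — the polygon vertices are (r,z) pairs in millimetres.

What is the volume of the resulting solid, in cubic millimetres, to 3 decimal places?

Volume = 20731.287 mm³

Profile (r,z), 5 vertices: (0.5,18.5) (5.5,9) (20,1.5) (16,29) (7,37)
edge 0: (0.5,18.5)→(5.5,9)  cross = 0.5·9 − 5.5·18.5 = -97.2500; (r_i+r_j)·cross = 6·-97.2500 = -583.5000
edge 1: (5.5,9)→(20,1.5)  cross = 5.5·1.5 − 20·9 = -171.7500; (r_i+r_j)·cross = 25.5·-171.7500 = -4379.6250
edge 2: (20,1.5)→(16,29)  cross = 20·29 − 16·1.5 = 556.0000; (r_i+r_j)·cross = 36·556.0000 = 20016.0000
edge 3: (16,29)→(7,37)  cross = 16·37 − 7·29 = 389.0000; (r_i+r_j)·cross = 23·389.0000 = 8947.0000
edge 4: (7,37)→(0.5,18.5)  cross = 7·18.5 − 0.5·37 = 111.0000; (r_i+r_j)·cross = 7.5·111.0000 = 832.5000
Σcross = 787.0000 → A = |Σcross|/2 = 393.5000 mm²
Σ(r_i+r_j)·cross = 24832.3750 → first moment M = |Σ|/6 = 4138.7292
R_c = M/A = 4138.7292/393.5000 = 10.5177 mm
θ = 287° = 5.009095 rad
V = θ·R_c·A = 5.009095·10.5177·393.5000 = 20731.287 mm³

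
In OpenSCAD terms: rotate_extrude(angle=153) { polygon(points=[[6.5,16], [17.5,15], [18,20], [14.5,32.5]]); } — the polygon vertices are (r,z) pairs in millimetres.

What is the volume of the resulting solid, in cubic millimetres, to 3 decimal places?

Volume = 3775.546 mm³

Profile (r,z), 4 vertices: (6.5,16) (17.5,15) (18,20) (14.5,32.5)
edge 0: (6.5,16)→(17.5,15)  cross = 6.5·15 − 17.5·16 = -182.5000; (r_i+r_j)·cross = 24·-182.5000 = -4380.0000
edge 1: (17.5,15)→(18,20)  cross = 17.5·20 − 18·15 = 80.0000; (r_i+r_j)·cross = 35.5·80.0000 = 2840.0000
edge 2: (18,20)→(14.5,32.5)  cross = 18·32.5 − 14.5·20 = 295.0000; (r_i+r_j)·cross = 32.5·295.0000 = 9587.5000
edge 3: (14.5,32.5)→(6.5,16)  cross = 14.5·16 − 6.5·32.5 = 20.7500; (r_i+r_j)·cross = 21·20.7500 = 435.7500
Σcross = 213.2500 → A = |Σcross|/2 = 106.6250 mm²
Σ(r_i+r_j)·cross = 8483.2500 → first moment M = |Σ|/6 = 1413.8750
R_c = M/A = 1413.8750/106.6250 = 13.2603 mm
θ = 153° = 2.670354 rad
V = θ·R_c·A = 2.670354·13.2603·106.6250 = 3775.546 mm³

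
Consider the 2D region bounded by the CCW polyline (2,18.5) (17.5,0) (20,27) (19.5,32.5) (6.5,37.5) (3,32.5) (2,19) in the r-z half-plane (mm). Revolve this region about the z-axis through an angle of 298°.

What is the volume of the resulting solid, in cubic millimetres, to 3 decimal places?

Profile (r,z), 7 vertices: (2,18.5) (17.5,0) (20,27) (19.5,32.5) (6.5,37.5) (3,32.5) (2,19)
edge 0: (2,18.5)→(17.5,0)  cross = 2·0 − 17.5·18.5 = -323.7500; (r_i+r_j)·cross = 19.5·-323.7500 = -6313.1250
edge 1: (17.5,0)→(20,27)  cross = 17.5·27 − 20·0 = 472.5000; (r_i+r_j)·cross = 37.5·472.5000 = 17718.7500
edge 2: (20,27)→(19.5,32.5)  cross = 20·32.5 − 19.5·27 = 123.5000; (r_i+r_j)·cross = 39.5·123.5000 = 4878.2500
edge 3: (19.5,32.5)→(6.5,37.5)  cross = 19.5·37.5 − 6.5·32.5 = 520.0000; (r_i+r_j)·cross = 26·520.0000 = 13520.0000
edge 4: (6.5,37.5)→(3,32.5)  cross = 6.5·32.5 − 3·37.5 = 98.7500; (r_i+r_j)·cross = 9.5·98.7500 = 938.1250
edge 5: (3,32.5)→(2,19)  cross = 3·19 − 2·32.5 = -8.0000; (r_i+r_j)·cross = 5·-8.0000 = -40.0000
edge 6: (2,19)→(2,18.5)  cross = 2·18.5 − 2·19 = -1.0000; (r_i+r_j)·cross = 4·-1.0000 = -4.0000
Σcross = 882.0000 → A = |Σcross|/2 = 441.0000 mm²
Σ(r_i+r_j)·cross = 30698.0000 → first moment M = |Σ|/6 = 5116.3333
R_c = M/A = 5116.3333/441.0000 = 11.6017 mm
θ = 298° = 5.201081 rad
V = θ·R_c·A = 5.201081·11.6017·441.0000 = 26610.465 mm³

Volume = 26610.465 mm³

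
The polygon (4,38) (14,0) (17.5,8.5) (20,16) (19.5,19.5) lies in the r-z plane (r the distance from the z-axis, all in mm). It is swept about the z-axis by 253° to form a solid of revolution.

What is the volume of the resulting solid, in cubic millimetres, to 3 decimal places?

Volume = 12480.928 mm³

Profile (r,z), 5 vertices: (4,38) (14,0) (17.5,8.5) (20,16) (19.5,19.5)
edge 0: (4,38)→(14,0)  cross = 4·0 − 14·38 = -532.0000; (r_i+r_j)·cross = 18·-532.0000 = -9576.0000
edge 1: (14,0)→(17.5,8.5)  cross = 14·8.5 − 17.5·0 = 119.0000; (r_i+r_j)·cross = 31.5·119.0000 = 3748.5000
edge 2: (17.5,8.5)→(20,16)  cross = 17.5·16 − 20·8.5 = 110.0000; (r_i+r_j)·cross = 37.5·110.0000 = 4125.0000
edge 3: (20,16)→(19.5,19.5)  cross = 20·19.5 − 19.5·16 = 78.0000; (r_i+r_j)·cross = 39.5·78.0000 = 3081.0000
edge 4: (19.5,19.5)→(4,38)  cross = 19.5·38 − 4·19.5 = 663.0000; (r_i+r_j)·cross = 23.5·663.0000 = 15580.5000
Σcross = 438.0000 → A = |Σcross|/2 = 219.0000 mm²
Σ(r_i+r_j)·cross = 16959.0000 → first moment M = |Σ|/6 = 2826.5000
R_c = M/A = 2826.5000/219.0000 = 12.9064 mm
θ = 253° = 4.415683 rad
V = θ·R_c·A = 4.415683·12.9064·219.0000 = 12480.928 mm³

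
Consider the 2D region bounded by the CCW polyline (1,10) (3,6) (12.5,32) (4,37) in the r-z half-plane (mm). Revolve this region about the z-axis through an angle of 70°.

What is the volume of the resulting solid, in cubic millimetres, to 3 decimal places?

Profile (r,z), 4 vertices: (1,10) (3,6) (12.5,32) (4,37)
edge 0: (1,10)→(3,6)  cross = 1·6 − 3·10 = -24.0000; (r_i+r_j)·cross = 4·-24.0000 = -96.0000
edge 1: (3,6)→(12.5,32)  cross = 3·32 − 12.5·6 = 21.0000; (r_i+r_j)·cross = 15.5·21.0000 = 325.5000
edge 2: (12.5,32)→(4,37)  cross = 12.5·37 − 4·32 = 334.5000; (r_i+r_j)·cross = 16.5·334.5000 = 5519.2500
edge 3: (4,37)→(1,10)  cross = 4·10 − 1·37 = 3.0000; (r_i+r_j)·cross = 5·3.0000 = 15.0000
Σcross = 334.5000 → A = |Σcross|/2 = 167.2500 mm²
Σ(r_i+r_j)·cross = 5763.7500 → first moment M = |Σ|/6 = 960.6250
R_c = M/A = 960.6250/167.2500 = 5.7436 mm
θ = 70° = 1.221730 rad
V = θ·R_c·A = 1.221730·5.7436·167.2500 = 1173.625 mm³

Volume = 1173.625 mm³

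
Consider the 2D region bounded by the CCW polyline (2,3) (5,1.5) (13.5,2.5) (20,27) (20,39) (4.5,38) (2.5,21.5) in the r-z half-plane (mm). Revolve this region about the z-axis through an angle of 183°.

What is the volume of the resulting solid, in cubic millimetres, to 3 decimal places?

Volume = 18142.249 mm³

Profile (r,z), 7 vertices: (2,3) (5,1.5) (13.5,2.5) (20,27) (20,39) (4.5,38) (2.5,21.5)
edge 0: (2,3)→(5,1.5)  cross = 2·1.5 − 5·3 = -12.0000; (r_i+r_j)·cross = 7·-12.0000 = -84.0000
edge 1: (5,1.5)→(13.5,2.5)  cross = 5·2.5 − 13.5·1.5 = -7.7500; (r_i+r_j)·cross = 18.5·-7.7500 = -143.3750
edge 2: (13.5,2.5)→(20,27)  cross = 13.5·27 − 20·2.5 = 314.5000; (r_i+r_j)·cross = 33.5·314.5000 = 10535.7500
edge 3: (20,27)→(20,39)  cross = 20·39 − 20·27 = 240.0000; (r_i+r_j)·cross = 40·240.0000 = 9600.0000
edge 4: (20,39)→(4.5,38)  cross = 20·38 − 4.5·39 = 584.5000; (r_i+r_j)·cross = 24.5·584.5000 = 14320.2500
edge 5: (4.5,38)→(2.5,21.5)  cross = 4.5·21.5 − 2.5·38 = 1.7500; (r_i+r_j)·cross = 7·1.7500 = 12.2500
edge 6: (2.5,21.5)→(2,3)  cross = 2.5·3 − 2·21.5 = -35.5000; (r_i+r_j)·cross = 4.5·-35.5000 = -159.7500
Σcross = 1085.5000 → A = |Σcross|/2 = 542.7500 mm²
Σ(r_i+r_j)·cross = 34081.1250 → first moment M = |Σ|/6 = 5680.1875
R_c = M/A = 5680.1875/542.7500 = 10.4656 mm
θ = 183° = 3.193953 rad
V = θ·R_c·A = 3.193953·10.4656·542.7500 = 18142.249 mm³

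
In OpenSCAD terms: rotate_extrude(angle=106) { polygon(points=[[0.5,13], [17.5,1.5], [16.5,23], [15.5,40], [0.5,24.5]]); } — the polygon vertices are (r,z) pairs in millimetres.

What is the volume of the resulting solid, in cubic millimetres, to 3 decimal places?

Volume = 7469.342 mm³

Profile (r,z), 5 vertices: (0.5,13) (17.5,1.5) (16.5,23) (15.5,40) (0.5,24.5)
edge 0: (0.5,13)→(17.5,1.5)  cross = 0.5·1.5 − 17.5·13 = -226.7500; (r_i+r_j)·cross = 18·-226.7500 = -4081.5000
edge 1: (17.5,1.5)→(16.5,23)  cross = 17.5·23 − 16.5·1.5 = 377.7500; (r_i+r_j)·cross = 34·377.7500 = 12843.5000
edge 2: (16.5,23)→(15.5,40)  cross = 16.5·40 − 15.5·23 = 303.5000; (r_i+r_j)·cross = 32·303.5000 = 9712.0000
edge 3: (15.5,40)→(0.5,24.5)  cross = 15.5·24.5 − 0.5·40 = 359.7500; (r_i+r_j)·cross = 16·359.7500 = 5756.0000
edge 4: (0.5,24.5)→(0.5,13)  cross = 0.5·13 − 0.5·24.5 = -5.7500; (r_i+r_j)·cross = 1·-5.7500 = -5.7500
Σcross = 808.5000 → A = |Σcross|/2 = 404.2500 mm²
Σ(r_i+r_j)·cross = 24224.2500 → first moment M = |Σ|/6 = 4037.3750
R_c = M/A = 4037.3750/404.2500 = 9.9873 mm
θ = 106° = 1.850049 rad
V = θ·R_c·A = 1.850049·9.9873·404.2500 = 7469.342 mm³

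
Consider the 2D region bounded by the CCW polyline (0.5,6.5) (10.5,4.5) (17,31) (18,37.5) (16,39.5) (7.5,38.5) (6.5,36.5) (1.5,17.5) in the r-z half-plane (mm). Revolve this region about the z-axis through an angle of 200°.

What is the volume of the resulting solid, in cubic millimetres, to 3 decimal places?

Profile (r,z), 8 vertices: (0.5,6.5) (10.5,4.5) (17,31) (18,37.5) (16,39.5) (7.5,38.5) (6.5,36.5) (1.5,17.5)
edge 0: (0.5,6.5)→(10.5,4.5)  cross = 0.5·4.5 − 10.5·6.5 = -66.0000; (r_i+r_j)·cross = 11·-66.0000 = -726.0000
edge 1: (10.5,4.5)→(17,31)  cross = 10.5·31 − 17·4.5 = 249.0000; (r_i+r_j)·cross = 27.5·249.0000 = 6847.5000
edge 2: (17,31)→(18,37.5)  cross = 17·37.5 − 18·31 = 79.5000; (r_i+r_j)·cross = 35·79.5000 = 2782.5000
edge 3: (18,37.5)→(16,39.5)  cross = 18·39.5 − 16·37.5 = 111.0000; (r_i+r_j)·cross = 34·111.0000 = 3774.0000
edge 4: (16,39.5)→(7.5,38.5)  cross = 16·38.5 − 7.5·39.5 = 319.7500; (r_i+r_j)·cross = 23.5·319.7500 = 7514.1250
edge 5: (7.5,38.5)→(6.5,36.5)  cross = 7.5·36.5 − 6.5·38.5 = 23.5000; (r_i+r_j)·cross = 14·23.5000 = 329.0000
edge 6: (6.5,36.5)→(1.5,17.5)  cross = 6.5·17.5 − 1.5·36.5 = 59.0000; (r_i+r_j)·cross = 8·59.0000 = 472.0000
edge 7: (1.5,17.5)→(0.5,6.5)  cross = 1.5·6.5 − 0.5·17.5 = 1.0000; (r_i+r_j)·cross = 2·1.0000 = 2.0000
Σcross = 776.7500 → A = |Σcross|/2 = 388.3750 mm²
Σ(r_i+r_j)·cross = 20995.1250 → first moment M = |Σ|/6 = 3499.1875
R_c = M/A = 3499.1875/388.3750 = 9.0098 mm
θ = 200° = 3.490659 rad
V = θ·R_c·A = 3.490659·9.0098·388.3750 = 12214.469 mm³

Volume = 12214.469 mm³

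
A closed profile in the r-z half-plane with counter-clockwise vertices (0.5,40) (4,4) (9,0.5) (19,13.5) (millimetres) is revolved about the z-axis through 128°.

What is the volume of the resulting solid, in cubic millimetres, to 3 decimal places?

Volume = 6207.368 mm³

Profile (r,z), 4 vertices: (0.5,40) (4,4) (9,0.5) (19,13.5)
edge 0: (0.5,40)→(4,4)  cross = 0.5·4 − 4·40 = -158.0000; (r_i+r_j)·cross = 4.5·-158.0000 = -711.0000
edge 1: (4,4)→(9,0.5)  cross = 4·0.5 − 9·4 = -34.0000; (r_i+r_j)·cross = 13·-34.0000 = -442.0000
edge 2: (9,0.5)→(19,13.5)  cross = 9·13.5 − 19·0.5 = 112.0000; (r_i+r_j)·cross = 28·112.0000 = 3136.0000
edge 3: (19,13.5)→(0.5,40)  cross = 19·40 − 0.5·13.5 = 753.2500; (r_i+r_j)·cross = 19.5·753.2500 = 14688.3750
Σcross = 673.2500 → A = |Σcross|/2 = 336.6250 mm²
Σ(r_i+r_j)·cross = 16671.3750 → first moment M = |Σ|/6 = 2778.5625
R_c = M/A = 2778.5625/336.6250 = 8.2542 mm
θ = 128° = 2.234021 rad
V = θ·R_c·A = 2.234021·8.2542·336.6250 = 6207.368 mm³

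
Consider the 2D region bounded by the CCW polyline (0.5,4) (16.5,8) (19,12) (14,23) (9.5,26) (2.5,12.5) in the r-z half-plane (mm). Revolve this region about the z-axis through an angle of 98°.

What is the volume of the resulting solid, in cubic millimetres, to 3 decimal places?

Volume = 3857.431 mm³

Profile (r,z), 6 vertices: (0.5,4) (16.5,8) (19,12) (14,23) (9.5,26) (2.5,12.5)
edge 0: (0.5,4)→(16.5,8)  cross = 0.5·8 − 16.5·4 = -62.0000; (r_i+r_j)·cross = 17·-62.0000 = -1054.0000
edge 1: (16.5,8)→(19,12)  cross = 16.5·12 − 19·8 = 46.0000; (r_i+r_j)·cross = 35.5·46.0000 = 1633.0000
edge 2: (19,12)→(14,23)  cross = 19·23 − 14·12 = 269.0000; (r_i+r_j)·cross = 33·269.0000 = 8877.0000
edge 3: (14,23)→(9.5,26)  cross = 14·26 − 9.5·23 = 145.5000; (r_i+r_j)·cross = 23.5·145.5000 = 3419.2500
edge 4: (9.5,26)→(2.5,12.5)  cross = 9.5·12.5 − 2.5·26 = 53.7500; (r_i+r_j)·cross = 12·53.7500 = 645.0000
edge 5: (2.5,12.5)→(0.5,4)  cross = 2.5·4 − 0.5·12.5 = 3.7500; (r_i+r_j)·cross = 3·3.7500 = 11.2500
Σcross = 456.0000 → A = |Σcross|/2 = 228.0000 mm²
Σ(r_i+r_j)·cross = 13531.5000 → first moment M = |Σ|/6 = 2255.2500
R_c = M/A = 2255.2500/228.0000 = 9.8914 mm
θ = 98° = 1.710423 rad
V = θ·R_c·A = 1.710423·9.8914·228.0000 = 3857.431 mm³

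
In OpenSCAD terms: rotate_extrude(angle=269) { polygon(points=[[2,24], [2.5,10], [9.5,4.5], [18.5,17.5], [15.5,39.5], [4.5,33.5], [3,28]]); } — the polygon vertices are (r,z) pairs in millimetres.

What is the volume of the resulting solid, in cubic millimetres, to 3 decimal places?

Volume = 18672.737 mm³

Profile (r,z), 7 vertices: (2,24) (2.5,10) (9.5,4.5) (18.5,17.5) (15.5,39.5) (4.5,33.5) (3,28)
edge 0: (2,24)→(2.5,10)  cross = 2·10 − 2.5·24 = -40.0000; (r_i+r_j)·cross = 4.5·-40.0000 = -180.0000
edge 1: (2.5,10)→(9.5,4.5)  cross = 2.5·4.5 − 9.5·10 = -83.7500; (r_i+r_j)·cross = 12·-83.7500 = -1005.0000
edge 2: (9.5,4.5)→(18.5,17.5)  cross = 9.5·17.5 − 18.5·4.5 = 83.0000; (r_i+r_j)·cross = 28·83.0000 = 2324.0000
edge 3: (18.5,17.5)→(15.5,39.5)  cross = 18.5·39.5 − 15.5·17.5 = 459.5000; (r_i+r_j)·cross = 34·459.5000 = 15623.0000
edge 4: (15.5,39.5)→(4.5,33.5)  cross = 15.5·33.5 − 4.5·39.5 = 341.5000; (r_i+r_j)·cross = 20·341.5000 = 6830.0000
edge 5: (4.5,33.5)→(3,28)  cross = 4.5·28 − 3·33.5 = 25.5000; (r_i+r_j)·cross = 7.5·25.5000 = 191.2500
edge 6: (3,28)→(2,24)  cross = 3·24 − 2·28 = 16.0000; (r_i+r_j)·cross = 5·16.0000 = 80.0000
Σcross = 801.7500 → A = |Σcross|/2 = 400.8750 mm²
Σ(r_i+r_j)·cross = 23863.2500 → first moment M = |Σ|/6 = 3977.2083
R_c = M/A = 3977.2083/400.8750 = 9.9213 mm
θ = 269° = 4.694936 rad
V = θ·R_c·A = 4.694936·9.9213·400.8750 = 18672.737 mm³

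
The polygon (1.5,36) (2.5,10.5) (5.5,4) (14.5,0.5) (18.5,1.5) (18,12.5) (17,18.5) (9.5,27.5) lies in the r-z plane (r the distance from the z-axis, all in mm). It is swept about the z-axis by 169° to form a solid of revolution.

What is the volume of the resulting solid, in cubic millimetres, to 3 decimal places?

Volume = 10491.136 mm³

Profile (r,z), 8 vertices: (1.5,36) (2.5,10.5) (5.5,4) (14.5,0.5) (18.5,1.5) (18,12.5) (17,18.5) (9.5,27.5)
edge 0: (1.5,36)→(2.5,10.5)  cross = 1.5·10.5 − 2.5·36 = -74.2500; (r_i+r_j)·cross = 4·-74.2500 = -297.0000
edge 1: (2.5,10.5)→(5.5,4)  cross = 2.5·4 − 5.5·10.5 = -47.7500; (r_i+r_j)·cross = 8·-47.7500 = -382.0000
edge 2: (5.5,4)→(14.5,0.5)  cross = 5.5·0.5 − 14.5·4 = -55.2500; (r_i+r_j)·cross = 20·-55.2500 = -1105.0000
edge 3: (14.5,0.5)→(18.5,1.5)  cross = 14.5·1.5 − 18.5·0.5 = 12.5000; (r_i+r_j)·cross = 33·12.5000 = 412.5000
edge 4: (18.5,1.5)→(18,12.5)  cross = 18.5·12.5 − 18·1.5 = 204.2500; (r_i+r_j)·cross = 36.5·204.2500 = 7455.1250
edge 5: (18,12.5)→(17,18.5)  cross = 18·18.5 − 17·12.5 = 120.5000; (r_i+r_j)·cross = 35·120.5000 = 4217.5000
edge 6: (17,18.5)→(9.5,27.5)  cross = 17·27.5 − 9.5·18.5 = 291.7500; (r_i+r_j)·cross = 26.5·291.7500 = 7731.3750
edge 7: (9.5,27.5)→(1.5,36)  cross = 9.5·36 − 1.5·27.5 = 300.7500; (r_i+r_j)·cross = 11·300.7500 = 3308.2500
Σcross = 752.5000 → A = |Σcross|/2 = 376.2500 mm²
Σ(r_i+r_j)·cross = 21340.7500 → first moment M = |Σ|/6 = 3556.7917
R_c = M/A = 3556.7917/376.2500 = 9.4533 mm
θ = 169° = 2.949606 rad
V = θ·R_c·A = 2.949606·9.4533·376.2500 = 10491.136 mm³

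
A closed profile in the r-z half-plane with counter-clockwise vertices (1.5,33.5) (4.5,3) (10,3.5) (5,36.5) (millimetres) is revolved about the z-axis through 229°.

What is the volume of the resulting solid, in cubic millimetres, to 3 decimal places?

Profile (r,z), 4 vertices: (1.5,33.5) (4.5,3) (10,3.5) (5,36.5)
edge 0: (1.5,33.5)→(4.5,3)  cross = 1.5·3 − 4.5·33.5 = -146.2500; (r_i+r_j)·cross = 6·-146.2500 = -877.5000
edge 1: (4.5,3)→(10,3.5)  cross = 4.5·3.5 − 10·3 = -14.2500; (r_i+r_j)·cross = 14.5·-14.2500 = -206.6250
edge 2: (10,3.5)→(5,36.5)  cross = 10·36.5 − 5·3.5 = 347.5000; (r_i+r_j)·cross = 15·347.5000 = 5212.5000
edge 3: (5,36.5)→(1.5,33.5)  cross = 5·33.5 − 1.5·36.5 = 112.7500; (r_i+r_j)·cross = 6.5·112.7500 = 732.8750
Σcross = 299.7500 → A = |Σcross|/2 = 149.8750 mm²
Σ(r_i+r_j)·cross = 4861.2500 → first moment M = |Σ|/6 = 810.2083
R_c = M/A = 810.2083/149.8750 = 5.4059 mm
θ = 229° = 3.996804 rad
V = θ·R_c·A = 3.996804·5.4059·149.8750 = 3238.244 mm³

Volume = 3238.244 mm³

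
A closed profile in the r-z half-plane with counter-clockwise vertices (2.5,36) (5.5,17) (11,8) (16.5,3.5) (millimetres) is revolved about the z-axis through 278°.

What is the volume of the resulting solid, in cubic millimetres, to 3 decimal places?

Volume = 3998.869 mm³

Profile (r,z), 4 vertices: (2.5,36) (5.5,17) (11,8) (16.5,3.5)
edge 0: (2.5,36)→(5.5,17)  cross = 2.5·17 − 5.5·36 = -155.5000; (r_i+r_j)·cross = 8·-155.5000 = -1244.0000
edge 1: (5.5,17)→(11,8)  cross = 5.5·8 − 11·17 = -143.0000; (r_i+r_j)·cross = 16.5·-143.0000 = -2359.5000
edge 2: (11,8)→(16.5,3.5)  cross = 11·3.5 − 16.5·8 = -93.5000; (r_i+r_j)·cross = 27.5·-93.5000 = -2571.2500
edge 3: (16.5,3.5)→(2.5,36)  cross = 16.5·36 − 2.5·3.5 = 585.2500; (r_i+r_j)·cross = 19·585.2500 = 11119.7500
Σcross = 193.2500 → A = |Σcross|/2 = 96.6250 mm²
Σ(r_i+r_j)·cross = 4945.0000 → first moment M = |Σ|/6 = 824.1667
R_c = M/A = 824.1667/96.6250 = 8.5295 mm
θ = 278° = 4.852015 rad
V = θ·R_c·A = 4.852015·8.5295·96.6250 = 3998.869 mm³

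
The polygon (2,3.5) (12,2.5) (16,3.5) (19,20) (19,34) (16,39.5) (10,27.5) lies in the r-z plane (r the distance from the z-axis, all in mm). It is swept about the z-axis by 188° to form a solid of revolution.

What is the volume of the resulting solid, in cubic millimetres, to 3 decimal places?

Profile (r,z), 7 vertices: (2,3.5) (12,2.5) (16,3.5) (19,20) (19,34) (16,39.5) (10,27.5)
edge 0: (2,3.5)→(12,2.5)  cross = 2·2.5 − 12·3.5 = -37.0000; (r_i+r_j)·cross = 14·-37.0000 = -518.0000
edge 1: (12,2.5)→(16,3.5)  cross = 12·3.5 − 16·2.5 = 2.0000; (r_i+r_j)·cross = 28·2.0000 = 56.0000
edge 2: (16,3.5)→(19,20)  cross = 16·20 − 19·3.5 = 253.5000; (r_i+r_j)·cross = 35·253.5000 = 8872.5000
edge 3: (19,20)→(19,34)  cross = 19·34 − 19·20 = 266.0000; (r_i+r_j)·cross = 38·266.0000 = 10108.0000
edge 4: (19,34)→(16,39.5)  cross = 19·39.5 − 16·34 = 206.5000; (r_i+r_j)·cross = 35·206.5000 = 7227.5000
edge 5: (16,39.5)→(10,27.5)  cross = 16·27.5 − 10·39.5 = 45.0000; (r_i+r_j)·cross = 26·45.0000 = 1170.0000
edge 6: (10,27.5)→(2,3.5)  cross = 10·3.5 − 2·27.5 = -20.0000; (r_i+r_j)·cross = 12·-20.0000 = -240.0000
Σcross = 716.0000 → A = |Σcross|/2 = 358.0000 mm²
Σ(r_i+r_j)·cross = 26676.0000 → first moment M = |Σ|/6 = 4446.0000
R_c = M/A = 4446.0000/358.0000 = 12.4190 mm
θ = 188° = 3.281219 rad
V = θ·R_c·A = 3.281219·12.4190·358.0000 = 14588.300 mm³

Volume = 14588.300 mm³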